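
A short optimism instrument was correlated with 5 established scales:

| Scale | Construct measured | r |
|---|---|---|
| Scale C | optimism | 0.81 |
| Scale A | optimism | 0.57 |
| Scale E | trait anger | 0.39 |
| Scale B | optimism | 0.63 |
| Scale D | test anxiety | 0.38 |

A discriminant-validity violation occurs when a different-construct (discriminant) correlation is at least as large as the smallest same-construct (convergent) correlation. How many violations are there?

Convergent (same construct = optimism): Scale C, Scale A, Scale B.
Smallest convergent = 0.57. Discriminant values: 0.39, 0.38; count ≥ 0.57 → 0.

0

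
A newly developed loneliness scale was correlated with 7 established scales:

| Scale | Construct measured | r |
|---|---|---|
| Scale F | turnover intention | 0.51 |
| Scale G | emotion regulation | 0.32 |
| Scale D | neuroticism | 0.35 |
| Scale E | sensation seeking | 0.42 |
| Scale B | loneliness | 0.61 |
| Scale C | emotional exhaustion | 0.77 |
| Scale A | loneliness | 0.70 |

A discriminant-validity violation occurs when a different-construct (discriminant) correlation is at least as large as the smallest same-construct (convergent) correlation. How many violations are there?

Convergent (same construct = loneliness): Scale B, Scale A.
Smallest convergent = 0.61. Discriminant values: 0.51, 0.32, 0.35, 0.42, 0.77; count ≥ 0.61 → 1.

1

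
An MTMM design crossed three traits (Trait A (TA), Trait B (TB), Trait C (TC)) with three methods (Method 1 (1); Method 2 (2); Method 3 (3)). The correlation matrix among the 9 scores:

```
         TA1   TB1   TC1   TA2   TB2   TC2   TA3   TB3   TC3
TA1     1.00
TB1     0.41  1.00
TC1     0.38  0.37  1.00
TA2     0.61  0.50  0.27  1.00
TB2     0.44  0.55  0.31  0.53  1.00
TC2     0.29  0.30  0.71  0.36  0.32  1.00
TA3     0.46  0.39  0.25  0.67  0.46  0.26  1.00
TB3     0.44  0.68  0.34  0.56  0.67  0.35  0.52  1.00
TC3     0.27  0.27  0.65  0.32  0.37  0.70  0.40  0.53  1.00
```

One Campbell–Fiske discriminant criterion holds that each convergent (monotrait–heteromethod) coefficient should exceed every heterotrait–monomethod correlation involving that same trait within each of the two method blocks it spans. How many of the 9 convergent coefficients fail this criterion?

Each convergent coefficient versus the relevant comparison correlations:
TA (methods 1·2): 0.61 vs {0.41, 0.53, 0.38, 0.36} → pass.
TA (methods 1·3): 0.46 vs {0.41, 0.52, 0.38, 0.40} → fail.
TA (methods 2·3): 0.67 vs {0.53, 0.52, 0.36, 0.40} → pass.
TB (methods 1·2): 0.55 vs {0.41, 0.53, 0.37, 0.32} → pass.
TB (methods 1·3): 0.68 vs {0.41, 0.52, 0.37, 0.53} → pass.
TB (methods 2·3): 0.67 vs {0.53, 0.52, 0.32, 0.53} → pass.
TC (methods 1·2): 0.71 vs {0.38, 0.36, 0.37, 0.32} → pass.
TC (methods 1·3): 0.65 vs {0.38, 0.40, 0.37, 0.53} → pass.
TC (methods 2·3): 0.70 vs {0.36, 0.40, 0.32, 0.53} → pass.
1 of 9 fail.

1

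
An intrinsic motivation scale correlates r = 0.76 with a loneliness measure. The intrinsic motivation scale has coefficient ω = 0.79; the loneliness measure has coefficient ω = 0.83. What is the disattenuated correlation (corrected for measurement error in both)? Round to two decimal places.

0.94

r_true = r_obs / √(r_xx · r_yy) = 0.76 / √(0.79 × 0.83) = 0.76 / √0.6557 = 0.76 / 0.8098 ≈ 0.94.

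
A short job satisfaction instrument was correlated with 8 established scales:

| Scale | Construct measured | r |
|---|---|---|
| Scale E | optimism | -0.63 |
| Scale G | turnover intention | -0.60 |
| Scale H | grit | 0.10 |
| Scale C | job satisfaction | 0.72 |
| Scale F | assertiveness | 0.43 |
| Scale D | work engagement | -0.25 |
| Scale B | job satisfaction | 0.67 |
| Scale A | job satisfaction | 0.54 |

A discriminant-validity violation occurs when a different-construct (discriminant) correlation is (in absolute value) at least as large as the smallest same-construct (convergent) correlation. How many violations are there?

2

Convergent (same construct = job satisfaction): Scale C, Scale B, Scale A.
Smallest convergent = 0.54. Discriminant |r|: 0.63, 0.60, 0.10, 0.43, 0.25; count ≥ 0.54 → 2.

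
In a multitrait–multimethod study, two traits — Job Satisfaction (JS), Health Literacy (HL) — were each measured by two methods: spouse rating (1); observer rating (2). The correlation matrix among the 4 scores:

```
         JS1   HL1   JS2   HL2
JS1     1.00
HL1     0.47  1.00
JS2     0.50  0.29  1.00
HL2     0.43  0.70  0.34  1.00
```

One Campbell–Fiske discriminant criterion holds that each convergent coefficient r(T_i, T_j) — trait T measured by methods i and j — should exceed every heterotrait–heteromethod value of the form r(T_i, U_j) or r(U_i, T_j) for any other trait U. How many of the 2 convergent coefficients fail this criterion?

Convergent coefficients and their comparison sets:
JS (methods 1·2): 0.50 vs {0.43, 0.29} → pass.
HL (methods 1·2): 0.70 vs {0.29, 0.43} → pass.
0 of 2 fail.

0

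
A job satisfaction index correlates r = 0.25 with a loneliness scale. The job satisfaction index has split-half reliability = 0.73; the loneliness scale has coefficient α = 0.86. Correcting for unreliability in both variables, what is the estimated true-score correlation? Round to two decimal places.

0.32

r_true = r_obs / √(r_xx · r_yy) = 0.25 / √(0.73 × 0.86) = 0.25 / √0.6278 = 0.25 / 0.7923 ≈ 0.32.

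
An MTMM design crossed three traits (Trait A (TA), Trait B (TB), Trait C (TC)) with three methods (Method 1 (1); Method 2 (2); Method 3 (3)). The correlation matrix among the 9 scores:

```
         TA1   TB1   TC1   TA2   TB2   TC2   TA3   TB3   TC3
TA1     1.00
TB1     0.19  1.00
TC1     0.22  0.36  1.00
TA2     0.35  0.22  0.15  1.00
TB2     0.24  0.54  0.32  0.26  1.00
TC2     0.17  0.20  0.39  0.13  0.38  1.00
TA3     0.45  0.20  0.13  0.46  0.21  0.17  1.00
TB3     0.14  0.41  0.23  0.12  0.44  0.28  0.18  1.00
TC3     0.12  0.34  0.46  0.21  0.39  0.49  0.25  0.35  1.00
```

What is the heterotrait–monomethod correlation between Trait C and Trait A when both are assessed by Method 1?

0.22

Different traits, same method: r(TC1, TA1) = 0.22.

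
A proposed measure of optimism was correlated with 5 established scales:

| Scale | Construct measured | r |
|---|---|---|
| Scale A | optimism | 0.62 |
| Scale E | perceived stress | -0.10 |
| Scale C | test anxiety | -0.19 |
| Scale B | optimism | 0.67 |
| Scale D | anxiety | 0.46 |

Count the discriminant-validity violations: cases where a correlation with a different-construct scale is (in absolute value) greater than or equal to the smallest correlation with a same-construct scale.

0

Convergent (same construct = optimism): Scale A, Scale B.
Smallest convergent = 0.62. Discriminant |r|: 0.10, 0.19, 0.46; count ≥ 0.62 → 0.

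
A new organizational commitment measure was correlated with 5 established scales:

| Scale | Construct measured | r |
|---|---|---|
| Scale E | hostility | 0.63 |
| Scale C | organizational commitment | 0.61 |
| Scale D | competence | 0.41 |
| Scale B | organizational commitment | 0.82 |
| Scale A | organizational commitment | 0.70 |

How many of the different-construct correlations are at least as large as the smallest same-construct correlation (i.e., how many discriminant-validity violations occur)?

1

Convergent (same construct = organizational commitment): Scale C, Scale B, Scale A.
Smallest convergent = 0.61. Discriminant values: 0.63, 0.41; count ≥ 0.61 → 1.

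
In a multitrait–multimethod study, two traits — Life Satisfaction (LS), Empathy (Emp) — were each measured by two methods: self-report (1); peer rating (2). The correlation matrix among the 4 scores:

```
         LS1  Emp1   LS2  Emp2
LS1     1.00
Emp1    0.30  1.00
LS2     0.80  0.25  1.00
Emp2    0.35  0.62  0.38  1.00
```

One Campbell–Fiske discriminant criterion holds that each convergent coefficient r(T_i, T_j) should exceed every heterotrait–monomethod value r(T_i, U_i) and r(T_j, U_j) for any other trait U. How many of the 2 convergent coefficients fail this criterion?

Each convergent coefficient versus the relevant comparison correlations:
LS (methods 1·2): 0.80 vs {0.30, 0.38} → pass.
Emp (methods 1·2): 0.62 vs {0.30, 0.38} → pass.
0 of 2 fail.

0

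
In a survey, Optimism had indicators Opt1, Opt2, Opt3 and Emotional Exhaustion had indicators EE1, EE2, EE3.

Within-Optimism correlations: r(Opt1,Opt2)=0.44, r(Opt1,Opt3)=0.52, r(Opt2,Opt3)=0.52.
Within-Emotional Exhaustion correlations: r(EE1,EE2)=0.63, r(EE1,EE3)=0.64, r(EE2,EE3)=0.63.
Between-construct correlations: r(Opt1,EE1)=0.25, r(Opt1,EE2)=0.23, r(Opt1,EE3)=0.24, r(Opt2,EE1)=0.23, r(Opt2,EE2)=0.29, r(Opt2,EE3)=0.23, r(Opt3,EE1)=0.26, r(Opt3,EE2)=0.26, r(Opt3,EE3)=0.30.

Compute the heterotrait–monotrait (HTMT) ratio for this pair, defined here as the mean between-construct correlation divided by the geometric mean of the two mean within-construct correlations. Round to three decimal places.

0.455

Between-construct mean = 2.29/9 = 0.2544.
Mean within-Opt = 1.48/3 = 0.4933; mean within-EE = 1.90/3 = 0.6333.
Geometric mean = √(0.4933 × 0.6333) = 0.5589.
HTMT = 0.2544 / 0.5589 = 0.455.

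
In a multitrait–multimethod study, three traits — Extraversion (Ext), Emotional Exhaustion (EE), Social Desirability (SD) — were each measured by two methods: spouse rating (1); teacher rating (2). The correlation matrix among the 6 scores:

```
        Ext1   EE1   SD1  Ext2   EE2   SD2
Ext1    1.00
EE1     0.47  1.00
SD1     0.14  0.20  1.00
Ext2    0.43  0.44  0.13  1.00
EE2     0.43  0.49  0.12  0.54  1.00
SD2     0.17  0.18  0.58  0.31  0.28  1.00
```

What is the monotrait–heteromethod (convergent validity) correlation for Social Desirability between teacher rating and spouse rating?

0.58

Same trait (SD), different methods: r(SD2, SD1) = 0.58.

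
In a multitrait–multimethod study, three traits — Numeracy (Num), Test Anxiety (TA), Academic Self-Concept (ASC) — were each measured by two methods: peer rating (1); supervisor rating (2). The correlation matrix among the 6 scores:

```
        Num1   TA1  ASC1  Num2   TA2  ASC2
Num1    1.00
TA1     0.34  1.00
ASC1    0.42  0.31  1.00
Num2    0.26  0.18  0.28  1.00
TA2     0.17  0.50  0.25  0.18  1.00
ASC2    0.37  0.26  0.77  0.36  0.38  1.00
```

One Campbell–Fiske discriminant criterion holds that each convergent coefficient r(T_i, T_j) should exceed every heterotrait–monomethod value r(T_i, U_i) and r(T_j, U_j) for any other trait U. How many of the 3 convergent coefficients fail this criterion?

1

Each convergent coefficient versus the relevant comparison correlations:
Num (methods 1·2): 0.26 vs {0.34, 0.18, 0.42, 0.36} → fail.
TA (methods 1·2): 0.50 vs {0.34, 0.18, 0.31, 0.38} → pass.
ASC (methods 1·2): 0.77 vs {0.42, 0.36, 0.31, 0.38} → pass.
1 of 3 fail.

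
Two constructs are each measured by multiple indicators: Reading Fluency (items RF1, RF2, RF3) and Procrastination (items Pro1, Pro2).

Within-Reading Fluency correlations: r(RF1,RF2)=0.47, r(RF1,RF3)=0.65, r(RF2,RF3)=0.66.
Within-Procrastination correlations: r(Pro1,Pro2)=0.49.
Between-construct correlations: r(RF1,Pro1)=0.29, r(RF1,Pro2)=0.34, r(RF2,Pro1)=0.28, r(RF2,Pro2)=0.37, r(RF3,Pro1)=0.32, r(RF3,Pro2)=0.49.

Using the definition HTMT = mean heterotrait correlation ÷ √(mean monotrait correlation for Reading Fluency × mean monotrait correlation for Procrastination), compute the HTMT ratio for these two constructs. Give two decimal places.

0.65

Mean heterotrait r = 2.09/6 = 0.3483.
Mean within-RF = 1.78/3 = 0.5933; mean within-Pro = 0.49/1 = 0.4900.
Geometric mean = √(0.5933 × 0.4900) = 0.5392.
HTMT = 0.3483 / 0.5392 = 0.65.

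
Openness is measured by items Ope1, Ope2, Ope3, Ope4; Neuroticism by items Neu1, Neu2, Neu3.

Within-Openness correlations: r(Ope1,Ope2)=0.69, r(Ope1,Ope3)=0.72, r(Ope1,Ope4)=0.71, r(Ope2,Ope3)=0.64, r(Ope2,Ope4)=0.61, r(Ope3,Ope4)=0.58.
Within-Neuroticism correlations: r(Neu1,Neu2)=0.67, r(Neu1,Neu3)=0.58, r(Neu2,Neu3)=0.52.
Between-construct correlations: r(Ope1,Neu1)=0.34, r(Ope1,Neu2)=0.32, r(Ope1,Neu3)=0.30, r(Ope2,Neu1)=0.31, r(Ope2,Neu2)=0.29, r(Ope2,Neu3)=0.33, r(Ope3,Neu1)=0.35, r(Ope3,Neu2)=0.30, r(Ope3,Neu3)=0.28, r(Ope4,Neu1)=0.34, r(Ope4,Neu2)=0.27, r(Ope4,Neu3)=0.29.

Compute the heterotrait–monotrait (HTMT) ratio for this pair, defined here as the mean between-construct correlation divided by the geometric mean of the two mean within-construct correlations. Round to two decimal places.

Mean between = 3.72/12 = 0.3100.
Mean within-Ope = 3.95/6 = 0.6583; mean within-Neu = 1.77/3 = 0.5900.
Geometric mean = √(0.6583 × 0.5900) = 0.6232.
HTMT = 0.3100 / 0.6232 = 0.50.

0.50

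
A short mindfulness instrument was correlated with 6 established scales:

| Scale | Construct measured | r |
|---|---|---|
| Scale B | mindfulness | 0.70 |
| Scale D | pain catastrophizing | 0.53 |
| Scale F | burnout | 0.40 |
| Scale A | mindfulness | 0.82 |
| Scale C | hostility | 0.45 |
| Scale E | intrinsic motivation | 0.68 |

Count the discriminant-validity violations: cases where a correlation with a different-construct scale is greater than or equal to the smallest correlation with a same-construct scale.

0

Convergent (same construct = mindfulness): Scale B, Scale A.
Smallest convergent = 0.70. Discriminant values: 0.53, 0.40, 0.45, 0.68; count ≥ 0.70 → 0.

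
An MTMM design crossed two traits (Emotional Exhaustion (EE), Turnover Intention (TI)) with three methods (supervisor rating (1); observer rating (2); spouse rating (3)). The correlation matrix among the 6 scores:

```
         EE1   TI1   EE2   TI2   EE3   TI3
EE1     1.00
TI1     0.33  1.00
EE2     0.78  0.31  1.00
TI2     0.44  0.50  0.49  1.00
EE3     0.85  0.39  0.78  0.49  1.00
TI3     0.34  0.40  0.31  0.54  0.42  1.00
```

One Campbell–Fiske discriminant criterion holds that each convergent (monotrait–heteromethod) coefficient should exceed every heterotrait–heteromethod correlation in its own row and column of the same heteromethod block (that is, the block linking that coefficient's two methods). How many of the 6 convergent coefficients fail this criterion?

Each convergent coefficient versus the relevant comparison correlations:
EE (methods 1·2): 0.78 vs {0.44, 0.31} → pass.
EE (methods 1·3): 0.85 vs {0.34, 0.39} → pass.
EE (methods 2·3): 0.78 vs {0.31, 0.49} → pass.
TI (methods 1·2): 0.50 vs {0.31, 0.44} → pass.
TI (methods 1·3): 0.40 vs {0.39, 0.34} → pass.
TI (methods 2·3): 0.54 vs {0.49, 0.31} → pass.
0 of 6 fail.

0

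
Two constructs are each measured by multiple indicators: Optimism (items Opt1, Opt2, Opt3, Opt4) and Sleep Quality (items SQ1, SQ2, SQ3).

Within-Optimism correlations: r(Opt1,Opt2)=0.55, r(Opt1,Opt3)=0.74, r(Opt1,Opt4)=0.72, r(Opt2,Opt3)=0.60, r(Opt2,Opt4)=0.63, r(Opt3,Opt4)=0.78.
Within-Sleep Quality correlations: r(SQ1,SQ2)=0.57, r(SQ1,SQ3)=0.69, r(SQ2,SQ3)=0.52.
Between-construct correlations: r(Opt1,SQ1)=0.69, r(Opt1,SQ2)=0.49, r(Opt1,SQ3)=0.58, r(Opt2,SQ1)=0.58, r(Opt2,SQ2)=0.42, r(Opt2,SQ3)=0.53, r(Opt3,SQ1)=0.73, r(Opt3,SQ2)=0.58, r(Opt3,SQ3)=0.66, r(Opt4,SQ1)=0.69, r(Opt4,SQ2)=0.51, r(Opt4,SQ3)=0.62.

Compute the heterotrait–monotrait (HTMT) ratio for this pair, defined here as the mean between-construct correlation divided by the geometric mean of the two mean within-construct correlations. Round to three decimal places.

0.936

Between-construct mean = 7.08/12 = 0.5900.
Mean within-Opt = 4.02/6 = 0.6700; mean within-SQ = 1.78/3 = 0.5933.
Geometric mean = √(0.6700 × 0.5933) = 0.6305.
HTMT = 0.5900 / 0.6305 = 0.936.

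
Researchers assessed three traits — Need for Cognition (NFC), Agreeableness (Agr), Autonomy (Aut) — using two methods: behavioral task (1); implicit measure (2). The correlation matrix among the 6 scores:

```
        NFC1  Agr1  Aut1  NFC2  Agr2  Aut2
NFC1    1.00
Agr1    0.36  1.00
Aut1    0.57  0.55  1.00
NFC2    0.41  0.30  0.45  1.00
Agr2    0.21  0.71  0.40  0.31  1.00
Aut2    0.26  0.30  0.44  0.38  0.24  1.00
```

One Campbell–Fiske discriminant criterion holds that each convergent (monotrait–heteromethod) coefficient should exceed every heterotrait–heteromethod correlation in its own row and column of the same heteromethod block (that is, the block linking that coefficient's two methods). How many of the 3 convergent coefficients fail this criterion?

Convergent coefficients and their comparison sets:
NFC (methods 1·2): 0.41 vs {0.21, 0.30, 0.26, 0.45} → fail.
Agr (methods 1·2): 0.71 vs {0.30, 0.21, 0.30, 0.40} → pass.
Aut (methods 1·2): 0.44 vs {0.45, 0.26, 0.40, 0.30} → fail.
2 of 3 fail.

2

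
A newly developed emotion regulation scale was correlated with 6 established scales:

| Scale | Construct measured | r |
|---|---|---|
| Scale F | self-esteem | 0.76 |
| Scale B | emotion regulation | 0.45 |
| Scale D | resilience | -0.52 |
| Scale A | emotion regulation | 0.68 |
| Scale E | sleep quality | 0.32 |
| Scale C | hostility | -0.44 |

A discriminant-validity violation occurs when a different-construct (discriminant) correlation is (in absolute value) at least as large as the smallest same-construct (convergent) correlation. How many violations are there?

Convergent (same construct = emotion regulation): Scale B, Scale A.
Smallest convergent = 0.45. Discriminant |r|: 0.76, 0.52, 0.32, 0.44; count ≥ 0.45 → 2.

2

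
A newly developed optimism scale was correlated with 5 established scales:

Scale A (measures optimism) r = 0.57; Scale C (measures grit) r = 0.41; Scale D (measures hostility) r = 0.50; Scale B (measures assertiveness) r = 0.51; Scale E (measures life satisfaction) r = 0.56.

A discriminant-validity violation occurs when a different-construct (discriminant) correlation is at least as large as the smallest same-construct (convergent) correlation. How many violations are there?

Convergent (same construct = optimism): Scale A.
Smallest convergent = 0.57. Discriminant values: 0.41, 0.50, 0.51, 0.56; count ≥ 0.57 → 0.

0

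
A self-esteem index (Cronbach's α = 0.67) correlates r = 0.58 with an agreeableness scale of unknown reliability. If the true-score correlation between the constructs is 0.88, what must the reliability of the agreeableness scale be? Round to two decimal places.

r_true = r_obs / √(r_xx · r_yy) ⇒ 0.88 = 0.58 / √(0.67 · r_yy).
√(0.67 · r_yy) = 0.58 / 0.88 = 0.6591; 0.67 · r_yy = 0.4344; r_yy = 0.4344 / 0.67 ≈ 0.65.

0.65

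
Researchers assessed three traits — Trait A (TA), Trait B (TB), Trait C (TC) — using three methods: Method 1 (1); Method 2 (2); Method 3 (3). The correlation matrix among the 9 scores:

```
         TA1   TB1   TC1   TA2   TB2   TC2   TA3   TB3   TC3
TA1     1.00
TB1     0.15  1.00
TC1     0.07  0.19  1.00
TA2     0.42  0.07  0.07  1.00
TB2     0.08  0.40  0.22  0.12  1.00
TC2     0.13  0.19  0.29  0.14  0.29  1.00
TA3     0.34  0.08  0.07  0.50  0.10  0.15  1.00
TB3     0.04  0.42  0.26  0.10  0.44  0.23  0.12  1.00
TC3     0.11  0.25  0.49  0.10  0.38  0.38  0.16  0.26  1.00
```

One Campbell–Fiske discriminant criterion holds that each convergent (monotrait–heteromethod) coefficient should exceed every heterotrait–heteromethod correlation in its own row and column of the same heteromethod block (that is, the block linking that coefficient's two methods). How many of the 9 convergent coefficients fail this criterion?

Convergent coefficients and their comparison sets:
TA (methods 1·2): 0.42 vs {0.08, 0.07, 0.13, 0.07} → pass.
TA (methods 1·3): 0.34 vs {0.04, 0.08, 0.11, 0.07} → pass.
TA (methods 2·3): 0.50 vs {0.10, 0.10, 0.10, 0.15} → pass.
TB (methods 1·2): 0.40 vs {0.07, 0.08, 0.19, 0.22} → pass.
TB (methods 1·3): 0.42 vs {0.08, 0.04, 0.25, 0.26} → pass.
TB (methods 2·3): 0.44 vs {0.10, 0.10, 0.38, 0.23} → pass.
TC (methods 1·2): 0.29 vs {0.07, 0.13, 0.22, 0.19} → pass.
TC (methods 1·3): 0.49 vs {0.07, 0.11, 0.26, 0.25} → pass.
TC (methods 2·3): 0.38 vs {0.15, 0.10, 0.23, 0.38} → fail.
1 of 9 fail.

1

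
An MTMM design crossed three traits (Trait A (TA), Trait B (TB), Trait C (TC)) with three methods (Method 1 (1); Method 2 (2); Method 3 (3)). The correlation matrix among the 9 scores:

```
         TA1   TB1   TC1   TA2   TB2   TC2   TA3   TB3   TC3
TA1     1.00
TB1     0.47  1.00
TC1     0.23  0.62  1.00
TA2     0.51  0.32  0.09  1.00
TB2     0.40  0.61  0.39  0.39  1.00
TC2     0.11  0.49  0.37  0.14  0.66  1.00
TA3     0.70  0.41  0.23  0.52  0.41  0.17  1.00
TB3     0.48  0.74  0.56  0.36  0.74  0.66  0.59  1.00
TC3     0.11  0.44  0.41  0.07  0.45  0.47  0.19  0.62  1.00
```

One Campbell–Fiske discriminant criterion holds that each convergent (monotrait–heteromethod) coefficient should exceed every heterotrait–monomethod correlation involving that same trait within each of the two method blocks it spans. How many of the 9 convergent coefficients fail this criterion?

5

Checking each validity diagonal entry against its comparison values:
TA (methods 1·2): 0.51 vs {0.47, 0.39, 0.23, 0.14} → pass.
TA (methods 1·3): 0.70 vs {0.47, 0.59, 0.23, 0.19} → pass.
TA (methods 2·3): 0.52 vs {0.39, 0.59, 0.14, 0.19} → fail.
TB (methods 1·2): 0.61 vs {0.47, 0.39, 0.62, 0.66} → fail.
TB (methods 1·3): 0.74 vs {0.47, 0.59, 0.62, 0.62} → pass.
TB (methods 2·3): 0.74 vs {0.39, 0.59, 0.66, 0.62} → pass.
TC (methods 1·2): 0.37 vs {0.23, 0.14, 0.62, 0.66} → fail.
TC (methods 1·3): 0.41 vs {0.23, 0.19, 0.62, 0.62} → fail.
TC (methods 2·3): 0.47 vs {0.14, 0.19, 0.66, 0.62} → fail.
5 of 9 fail.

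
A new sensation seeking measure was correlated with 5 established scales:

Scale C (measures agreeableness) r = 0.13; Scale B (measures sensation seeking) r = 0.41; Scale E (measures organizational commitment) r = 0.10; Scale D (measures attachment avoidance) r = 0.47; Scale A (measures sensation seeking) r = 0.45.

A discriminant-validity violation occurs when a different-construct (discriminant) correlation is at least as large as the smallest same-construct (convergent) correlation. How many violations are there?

1

Convergent (same construct = sensation seeking): Scale B, Scale A.
Smallest convergent = 0.41. Discriminant values: 0.13, 0.10, 0.47; count ≥ 0.41 → 1.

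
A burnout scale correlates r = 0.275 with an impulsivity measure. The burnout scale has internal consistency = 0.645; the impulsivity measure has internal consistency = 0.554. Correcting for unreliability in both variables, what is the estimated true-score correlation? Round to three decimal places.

r_true = r_obs / √(r_xx · r_yy) = 0.275 / √(0.645 × 0.554) = 0.275 / √0.357330 = 0.275 / 0.5978 ≈ 0.460.

0.460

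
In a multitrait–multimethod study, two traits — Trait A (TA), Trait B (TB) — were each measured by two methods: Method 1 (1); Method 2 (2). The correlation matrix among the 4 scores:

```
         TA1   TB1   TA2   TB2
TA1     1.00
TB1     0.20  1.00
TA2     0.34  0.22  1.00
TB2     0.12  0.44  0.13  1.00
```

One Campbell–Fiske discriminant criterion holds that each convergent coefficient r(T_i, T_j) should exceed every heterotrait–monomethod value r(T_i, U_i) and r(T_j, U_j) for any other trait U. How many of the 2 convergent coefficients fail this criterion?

Each convergent coefficient versus the relevant comparison correlations:
TA (methods 1·2): 0.34 vs {0.20, 0.13} → pass.
TB (methods 1·2): 0.44 vs {0.20, 0.13} → pass.
0 of 2 fail.

0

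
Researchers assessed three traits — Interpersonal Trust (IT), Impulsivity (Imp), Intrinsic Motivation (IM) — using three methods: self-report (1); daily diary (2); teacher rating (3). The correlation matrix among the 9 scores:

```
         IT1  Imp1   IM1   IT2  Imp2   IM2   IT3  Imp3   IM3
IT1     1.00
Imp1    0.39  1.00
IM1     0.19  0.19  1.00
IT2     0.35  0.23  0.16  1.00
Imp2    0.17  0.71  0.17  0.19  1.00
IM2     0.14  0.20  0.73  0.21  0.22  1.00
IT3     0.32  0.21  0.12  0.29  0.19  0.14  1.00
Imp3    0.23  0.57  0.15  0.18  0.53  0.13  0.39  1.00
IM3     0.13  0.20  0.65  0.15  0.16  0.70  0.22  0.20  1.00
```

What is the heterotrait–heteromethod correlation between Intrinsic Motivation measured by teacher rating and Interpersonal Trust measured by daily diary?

Different traits and methods: r(IM3, IT2) = 0.15.

0.15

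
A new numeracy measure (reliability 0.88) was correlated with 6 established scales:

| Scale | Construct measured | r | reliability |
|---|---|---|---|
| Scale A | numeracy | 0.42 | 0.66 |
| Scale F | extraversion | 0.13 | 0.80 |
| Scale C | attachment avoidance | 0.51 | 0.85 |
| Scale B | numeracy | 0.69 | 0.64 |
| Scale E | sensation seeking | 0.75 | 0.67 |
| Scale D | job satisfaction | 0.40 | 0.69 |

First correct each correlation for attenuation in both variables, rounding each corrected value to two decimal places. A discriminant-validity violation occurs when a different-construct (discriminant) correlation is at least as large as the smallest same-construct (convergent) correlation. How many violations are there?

2

Disattenuated r (r / √(r_scale · r_new)):
  Scale A (conv): 0.42 / √(0.66·0.88) = 0.55
  Scale F (disc): 0.13 / √(0.80·0.88) = 0.15
  Scale C (disc): 0.51 / √(0.85·0.88) = 0.59
  Scale B (conv): 0.69 / √(0.64·0.88) = 0.92
  Scale E (disc): 0.75 / √(0.67·0.88) = 0.98
  Scale D (disc): 0.40 / √(0.69·0.88) = 0.51
Smallest convergent = 0.55. Discriminant values: 0.15, 0.59, 0.98, 0.51; count ≥ 0.55 → 2.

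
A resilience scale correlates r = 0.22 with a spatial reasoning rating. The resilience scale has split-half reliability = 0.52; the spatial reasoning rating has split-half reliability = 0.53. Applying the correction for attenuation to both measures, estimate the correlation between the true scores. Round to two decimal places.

0.42

r_true = r_obs / √(r_xx · r_yy) = 0.22 / √(0.52 × 0.53) = 0.22 / √0.2756 = 0.22 / 0.5250 ≈ 0.42.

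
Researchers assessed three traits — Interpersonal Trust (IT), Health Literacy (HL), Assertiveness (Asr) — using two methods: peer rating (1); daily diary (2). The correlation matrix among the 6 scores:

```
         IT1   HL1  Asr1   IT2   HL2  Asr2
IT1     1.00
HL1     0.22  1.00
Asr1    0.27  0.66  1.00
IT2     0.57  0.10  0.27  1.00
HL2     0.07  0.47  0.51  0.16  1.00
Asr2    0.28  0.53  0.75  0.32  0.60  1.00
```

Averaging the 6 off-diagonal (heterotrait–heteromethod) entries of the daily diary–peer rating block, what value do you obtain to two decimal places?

0.29

HTHM values (method 2 × method 1): 0.10, 0.27, 0.07, 0.51, 0.28, 0.53; mean = 1.76/6 = 0.29.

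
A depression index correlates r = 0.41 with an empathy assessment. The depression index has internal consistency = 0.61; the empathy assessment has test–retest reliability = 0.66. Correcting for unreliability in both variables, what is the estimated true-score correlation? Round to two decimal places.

0.65

r_true = r_obs / √(r_xx · r_yy) = 0.41 / √(0.61 × 0.66) = 0.41 / √0.4026 = 0.41 / 0.6345 ≈ 0.65.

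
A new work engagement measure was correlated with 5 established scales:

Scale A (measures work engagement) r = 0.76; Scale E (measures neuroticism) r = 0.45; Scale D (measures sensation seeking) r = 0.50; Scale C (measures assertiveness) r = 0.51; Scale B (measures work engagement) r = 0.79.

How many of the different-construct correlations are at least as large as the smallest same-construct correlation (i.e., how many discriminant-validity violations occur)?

0

Convergent (same construct = work engagement): Scale A, Scale B.
Smallest convergent = 0.76. Discriminant values: 0.45, 0.50, 0.51; count ≥ 0.76 → 0.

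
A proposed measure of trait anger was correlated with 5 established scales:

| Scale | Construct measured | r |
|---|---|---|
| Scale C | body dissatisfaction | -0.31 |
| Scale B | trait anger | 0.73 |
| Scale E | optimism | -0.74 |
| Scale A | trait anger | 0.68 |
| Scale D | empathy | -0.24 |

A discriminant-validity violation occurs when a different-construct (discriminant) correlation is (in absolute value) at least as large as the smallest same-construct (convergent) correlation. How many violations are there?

Convergent (same construct = trait anger): Scale B, Scale A.
Smallest convergent = 0.68. Discriminant |r|: 0.31, 0.74, 0.24; count ≥ 0.68 → 1.

1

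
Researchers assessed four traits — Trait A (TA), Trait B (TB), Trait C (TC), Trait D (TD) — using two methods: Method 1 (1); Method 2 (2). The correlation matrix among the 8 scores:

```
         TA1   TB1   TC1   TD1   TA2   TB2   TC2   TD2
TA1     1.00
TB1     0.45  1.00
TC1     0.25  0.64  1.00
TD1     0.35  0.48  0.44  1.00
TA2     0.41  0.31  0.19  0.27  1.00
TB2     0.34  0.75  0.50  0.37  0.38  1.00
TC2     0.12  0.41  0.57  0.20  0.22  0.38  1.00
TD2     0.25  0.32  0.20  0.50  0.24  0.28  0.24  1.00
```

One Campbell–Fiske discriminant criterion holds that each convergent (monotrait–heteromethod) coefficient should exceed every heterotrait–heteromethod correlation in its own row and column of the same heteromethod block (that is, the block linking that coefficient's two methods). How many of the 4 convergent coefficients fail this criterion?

0

Each convergent coefficient versus the relevant comparison correlations:
TA (methods 1·2): 0.41 vs {0.34, 0.31, 0.12, 0.19, 0.25, 0.27} → pass.
TB (methods 1·2): 0.75 vs {0.31, 0.34, 0.41, 0.50, 0.32, 0.37} → pass.
TC (methods 1·2): 0.57 vs {0.19, 0.12, 0.50, 0.41, 0.20, 0.20} → pass.
TD (methods 1·2): 0.50 vs {0.27, 0.25, 0.37, 0.32, 0.20, 0.20} → pass.
0 of 4 fail.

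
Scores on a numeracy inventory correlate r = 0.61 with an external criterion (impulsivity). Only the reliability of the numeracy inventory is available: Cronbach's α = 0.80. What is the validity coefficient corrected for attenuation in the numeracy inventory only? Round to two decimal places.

0.68

Single correction: r_c = r_obs / √r_xx = 0.61 / √0.80 = 0.61 / 0.8944 ≈ 0.68.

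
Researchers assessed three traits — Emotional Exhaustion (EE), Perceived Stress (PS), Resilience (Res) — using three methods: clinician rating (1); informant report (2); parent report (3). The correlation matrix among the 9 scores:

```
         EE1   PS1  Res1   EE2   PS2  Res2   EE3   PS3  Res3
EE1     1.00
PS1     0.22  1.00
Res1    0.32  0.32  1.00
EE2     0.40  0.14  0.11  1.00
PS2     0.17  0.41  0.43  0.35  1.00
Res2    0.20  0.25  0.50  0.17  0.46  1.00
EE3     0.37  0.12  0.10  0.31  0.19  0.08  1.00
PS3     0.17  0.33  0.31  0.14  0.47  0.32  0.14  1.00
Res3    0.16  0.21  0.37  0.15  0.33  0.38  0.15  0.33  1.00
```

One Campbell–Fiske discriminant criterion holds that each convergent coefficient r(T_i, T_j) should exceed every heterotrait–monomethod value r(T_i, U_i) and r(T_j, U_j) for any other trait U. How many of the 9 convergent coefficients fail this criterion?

4

Checking each validity diagonal entry against its comparison values:
EE (methods 1·2): 0.40 vs {0.22, 0.35, 0.32, 0.17} → pass.
EE (methods 1·3): 0.37 vs {0.22, 0.14, 0.32, 0.15} → pass.
EE (methods 2·3): 0.31 vs {0.35, 0.14, 0.17, 0.15} → fail.
PS (methods 1·2): 0.41 vs {0.22, 0.35, 0.32, 0.46} → fail.
PS (methods 1·3): 0.33 vs {0.22, 0.14, 0.32, 0.33} → fail.
PS (methods 2·3): 0.47 vs {0.35, 0.14, 0.46, 0.33} → pass.
Res (methods 1·2): 0.50 vs {0.32, 0.17, 0.32, 0.46} → pass.
Res (methods 1·3): 0.37 vs {0.32, 0.15, 0.32, 0.33} → pass.
Res (methods 2·3): 0.38 vs {0.17, 0.15, 0.46, 0.33} → fail.
4 of 9 fail.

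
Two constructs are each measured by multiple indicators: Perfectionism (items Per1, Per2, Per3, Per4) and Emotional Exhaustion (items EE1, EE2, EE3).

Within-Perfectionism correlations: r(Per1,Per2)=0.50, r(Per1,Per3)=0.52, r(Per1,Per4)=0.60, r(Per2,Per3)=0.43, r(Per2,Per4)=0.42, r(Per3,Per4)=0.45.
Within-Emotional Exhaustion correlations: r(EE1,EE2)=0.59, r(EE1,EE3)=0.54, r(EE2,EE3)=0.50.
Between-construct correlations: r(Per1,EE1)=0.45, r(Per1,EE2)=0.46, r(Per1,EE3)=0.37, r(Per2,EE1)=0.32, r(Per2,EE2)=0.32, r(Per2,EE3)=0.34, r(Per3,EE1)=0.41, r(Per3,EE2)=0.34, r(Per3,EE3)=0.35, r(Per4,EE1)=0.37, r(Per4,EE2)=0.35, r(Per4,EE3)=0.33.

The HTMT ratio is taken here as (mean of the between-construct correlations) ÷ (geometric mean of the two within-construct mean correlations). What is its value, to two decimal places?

Between-construct mean = 4.41/12 = 0.3675.
Mean within-Per = 2.92/6 = 0.4867; mean within-EE = 1.63/3 = 0.5433.
Geometric mean = √(0.4867 × 0.5433) = 0.5142.
HTMT = 0.3675 / 0.5142 = 0.71.

0.71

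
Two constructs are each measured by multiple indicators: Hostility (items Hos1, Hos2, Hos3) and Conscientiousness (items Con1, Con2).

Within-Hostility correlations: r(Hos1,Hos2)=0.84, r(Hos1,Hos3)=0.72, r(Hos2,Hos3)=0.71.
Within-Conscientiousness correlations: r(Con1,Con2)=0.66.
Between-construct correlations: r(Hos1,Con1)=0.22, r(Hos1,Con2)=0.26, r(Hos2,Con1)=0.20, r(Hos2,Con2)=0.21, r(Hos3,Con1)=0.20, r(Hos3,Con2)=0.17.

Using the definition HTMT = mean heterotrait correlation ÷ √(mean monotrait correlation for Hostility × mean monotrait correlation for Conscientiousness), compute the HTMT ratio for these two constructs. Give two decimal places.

0.30

Mean between = 1.26/6 = 0.2100.
Mean within-Hos = 2.27/3 = 0.7567; mean within-Con = 0.66/1 = 0.6600.
Geometric mean = √(0.7567 × 0.6600) = 0.7067.
HTMT = 0.2100 / 0.7067 = 0.30.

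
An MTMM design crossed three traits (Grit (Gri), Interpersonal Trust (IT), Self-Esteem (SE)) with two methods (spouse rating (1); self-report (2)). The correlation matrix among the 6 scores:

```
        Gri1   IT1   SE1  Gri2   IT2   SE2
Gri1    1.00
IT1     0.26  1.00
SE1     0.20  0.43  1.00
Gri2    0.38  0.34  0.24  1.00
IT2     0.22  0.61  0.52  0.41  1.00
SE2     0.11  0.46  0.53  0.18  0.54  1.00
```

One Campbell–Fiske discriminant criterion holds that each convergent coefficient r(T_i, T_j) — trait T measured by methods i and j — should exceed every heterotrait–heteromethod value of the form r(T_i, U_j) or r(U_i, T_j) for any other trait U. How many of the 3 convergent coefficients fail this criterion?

Convergent coefficients and their comparison sets:
Gri (methods 1·2): 0.38 vs {0.22, 0.34, 0.11, 0.24} → pass.
IT (methods 1·2): 0.61 vs {0.34, 0.22, 0.46, 0.52} → pass.
SE (methods 1·2): 0.53 vs {0.24, 0.11, 0.52, 0.46} → pass.
0 of 3 fail.

0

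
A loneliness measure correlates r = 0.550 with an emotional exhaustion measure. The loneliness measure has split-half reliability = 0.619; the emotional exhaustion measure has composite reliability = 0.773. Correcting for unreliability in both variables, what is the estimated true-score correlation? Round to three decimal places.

0.795

r_true = r_obs / √(r_xx · r_yy) = 0.550 / √(0.619 × 0.773) = 0.550 / √0.478487 = 0.550 / 0.6917 ≈ 0.795.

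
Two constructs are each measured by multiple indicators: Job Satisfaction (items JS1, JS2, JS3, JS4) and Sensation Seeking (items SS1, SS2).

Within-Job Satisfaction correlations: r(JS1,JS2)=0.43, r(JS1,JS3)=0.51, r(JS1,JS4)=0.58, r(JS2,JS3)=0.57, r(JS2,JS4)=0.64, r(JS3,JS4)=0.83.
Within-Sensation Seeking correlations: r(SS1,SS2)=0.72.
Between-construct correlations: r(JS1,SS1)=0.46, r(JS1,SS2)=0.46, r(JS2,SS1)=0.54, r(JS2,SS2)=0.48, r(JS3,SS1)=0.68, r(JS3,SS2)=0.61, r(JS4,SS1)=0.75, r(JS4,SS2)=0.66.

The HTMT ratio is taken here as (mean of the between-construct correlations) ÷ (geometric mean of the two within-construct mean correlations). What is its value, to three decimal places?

0.887

Mean heterotrait r = 4.64/8 = 0.5800.
Mean within-JS = 3.56/6 = 0.5933; mean within-SS = 0.72/1 = 0.7200.
Geometric mean = √(0.5933 × 0.7200) = 0.6536.
HTMT = 0.5800 / 0.6536 = 0.887.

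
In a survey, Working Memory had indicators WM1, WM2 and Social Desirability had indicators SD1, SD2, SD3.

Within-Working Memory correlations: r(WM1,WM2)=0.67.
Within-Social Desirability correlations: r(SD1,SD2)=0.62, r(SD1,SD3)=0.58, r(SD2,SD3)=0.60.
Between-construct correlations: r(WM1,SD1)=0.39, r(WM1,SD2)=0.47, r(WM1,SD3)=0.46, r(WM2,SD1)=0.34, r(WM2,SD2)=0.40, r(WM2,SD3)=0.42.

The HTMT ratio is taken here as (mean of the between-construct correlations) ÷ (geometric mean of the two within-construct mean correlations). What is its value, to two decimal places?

0.65

Mean between = 2.48/6 = 0.4133.
Mean within-WM = 0.67/1 = 0.6700; mean within-SD = 1.80/3 = 0.6000.
Geometric mean = √(0.6700 × 0.6000) = 0.6340.
HTMT = 0.4133 / 0.6340 = 0.65.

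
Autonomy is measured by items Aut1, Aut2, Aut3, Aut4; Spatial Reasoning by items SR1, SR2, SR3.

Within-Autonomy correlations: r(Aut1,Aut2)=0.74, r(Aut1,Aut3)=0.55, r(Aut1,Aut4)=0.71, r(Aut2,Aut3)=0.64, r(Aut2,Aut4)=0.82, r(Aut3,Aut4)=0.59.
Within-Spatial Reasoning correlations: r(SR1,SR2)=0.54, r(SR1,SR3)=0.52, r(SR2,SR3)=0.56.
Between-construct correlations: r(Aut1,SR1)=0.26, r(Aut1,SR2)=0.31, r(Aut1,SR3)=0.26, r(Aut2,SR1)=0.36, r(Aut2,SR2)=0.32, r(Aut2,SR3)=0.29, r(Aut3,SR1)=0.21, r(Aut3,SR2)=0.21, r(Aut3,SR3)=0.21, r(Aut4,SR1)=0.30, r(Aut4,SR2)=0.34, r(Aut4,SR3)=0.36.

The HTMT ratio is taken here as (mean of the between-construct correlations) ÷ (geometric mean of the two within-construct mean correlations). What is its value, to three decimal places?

Between-construct mean = 3.43/12 = 0.2858.
Mean within-Aut = 4.05/6 = 0.6750; mean within-SR = 1.62/3 = 0.5400.
Geometric mean = √(0.6750 × 0.5400) = 0.6037.
HTMT = 0.2858 / 0.6037 = 0.473.

0.473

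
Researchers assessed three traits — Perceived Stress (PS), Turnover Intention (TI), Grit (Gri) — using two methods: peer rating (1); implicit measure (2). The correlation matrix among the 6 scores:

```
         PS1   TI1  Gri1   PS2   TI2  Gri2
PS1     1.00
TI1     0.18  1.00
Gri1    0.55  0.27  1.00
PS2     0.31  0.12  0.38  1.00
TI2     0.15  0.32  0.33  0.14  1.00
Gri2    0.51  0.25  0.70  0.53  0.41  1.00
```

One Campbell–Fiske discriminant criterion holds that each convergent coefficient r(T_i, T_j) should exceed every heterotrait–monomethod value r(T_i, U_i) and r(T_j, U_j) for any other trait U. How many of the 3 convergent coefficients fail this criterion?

Checking each validity diagonal entry against its comparison values:
PS (methods 1·2): 0.31 vs {0.18, 0.14, 0.55, 0.53} → fail.
TI (methods 1·2): 0.32 vs {0.18, 0.14, 0.27, 0.41} → fail.
Gri (methods 1·2): 0.70 vs {0.55, 0.53, 0.27, 0.41} → pass.
2 of 3 fail.

2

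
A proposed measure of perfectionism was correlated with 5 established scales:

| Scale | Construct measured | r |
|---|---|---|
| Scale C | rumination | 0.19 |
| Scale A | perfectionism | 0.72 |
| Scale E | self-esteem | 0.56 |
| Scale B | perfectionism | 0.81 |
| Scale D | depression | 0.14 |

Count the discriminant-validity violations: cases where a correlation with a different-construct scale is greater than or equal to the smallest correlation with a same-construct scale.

0

Convergent (same construct = perfectionism): Scale A, Scale B.
Smallest convergent = 0.72. Discriminant values: 0.19, 0.56, 0.14; count ≥ 0.72 → 0.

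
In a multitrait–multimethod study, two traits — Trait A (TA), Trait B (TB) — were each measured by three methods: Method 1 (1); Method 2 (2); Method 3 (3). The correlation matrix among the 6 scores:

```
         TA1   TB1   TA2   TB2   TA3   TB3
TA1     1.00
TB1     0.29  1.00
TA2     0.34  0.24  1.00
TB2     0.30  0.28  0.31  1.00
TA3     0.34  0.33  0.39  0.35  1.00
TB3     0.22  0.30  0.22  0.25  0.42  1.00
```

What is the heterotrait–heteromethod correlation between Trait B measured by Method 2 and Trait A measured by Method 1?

0.30

Different traits and methods: r(TB2, TA1) = 0.30.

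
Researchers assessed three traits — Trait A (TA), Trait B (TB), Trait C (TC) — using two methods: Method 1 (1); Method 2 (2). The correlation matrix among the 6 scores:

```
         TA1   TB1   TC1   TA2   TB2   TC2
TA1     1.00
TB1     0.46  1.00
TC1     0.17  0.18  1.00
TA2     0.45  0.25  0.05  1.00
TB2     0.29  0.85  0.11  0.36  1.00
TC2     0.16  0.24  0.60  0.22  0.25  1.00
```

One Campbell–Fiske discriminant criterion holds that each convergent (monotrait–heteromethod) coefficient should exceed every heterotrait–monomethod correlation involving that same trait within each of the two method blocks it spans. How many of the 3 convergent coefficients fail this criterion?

Each convergent coefficient versus the relevant comparison correlations:
TA (methods 1·2): 0.45 vs {0.46, 0.36, 0.17, 0.22} → fail.
TB (methods 1·2): 0.85 vs {0.46, 0.36, 0.18, 0.25} → pass.
TC (methods 1·2): 0.60 vs {0.17, 0.22, 0.18, 0.25} → pass.
1 of 3 fail.

1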